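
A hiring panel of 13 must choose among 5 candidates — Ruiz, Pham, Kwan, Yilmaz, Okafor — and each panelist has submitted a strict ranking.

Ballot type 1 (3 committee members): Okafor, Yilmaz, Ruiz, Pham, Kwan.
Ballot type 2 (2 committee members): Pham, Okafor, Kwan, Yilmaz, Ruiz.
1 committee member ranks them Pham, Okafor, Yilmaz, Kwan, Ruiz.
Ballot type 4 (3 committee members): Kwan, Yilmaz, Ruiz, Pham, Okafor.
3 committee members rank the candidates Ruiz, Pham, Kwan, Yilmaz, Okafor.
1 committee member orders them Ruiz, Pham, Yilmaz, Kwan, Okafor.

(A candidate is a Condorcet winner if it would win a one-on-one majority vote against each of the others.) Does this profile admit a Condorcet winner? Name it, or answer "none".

Pairwise majorities:
Ruiz vs Pham: 10 to 3, Ruiz.
Ruiz vs Kwan: Ruiz preferred on 3+3+1 = 7 ballots; Ruiz wins 7–6.
Ruiz vs Yilmaz: Ruiz preferred on 3+1 = 4 ballots; Yilmaz wins 9–4.
Ruiz vs Okafor: 7 to 6, Ruiz.
Pham vs Kwan: Pham preferred on 3+2+1+3+1 = 10 ballots; Pham wins 10–3.
Pham vs Yilmaz: 2+1+3+1 = 7 for Pham, 6 for Yilmaz — Pham by 7–6.
Pham vs Okafor: Pham is ranked higher on 2+1+3+3+1 = 10 ballots, Okafor on 3. Pham wins 10–3.
Kwan vs Yilmaz: 2+3+3 = 8 for Kwan, 5 for Yilmaz — Kwan by 8–5.
Kwan vs Okafor: 7 to 6, Kwan.
Yilmaz vs Okafor: 7 to 6, Yilmaz.
No candidate is unbeaten: Ruiz loses to Yilmaz; Pham loses to Ruiz; Kwan loses to Ruiz; Yilmaz loses to Pham; Okafor loses to Ruiz. In particular Ruiz → Pham → Yilmaz → Ruiz is a majority cycle — no Condorcet winner exists.

none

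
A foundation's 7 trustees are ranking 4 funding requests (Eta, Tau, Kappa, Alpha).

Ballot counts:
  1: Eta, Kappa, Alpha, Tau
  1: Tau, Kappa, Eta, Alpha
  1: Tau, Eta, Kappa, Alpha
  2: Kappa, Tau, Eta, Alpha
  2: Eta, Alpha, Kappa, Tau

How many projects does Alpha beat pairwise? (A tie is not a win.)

0

Alpha against each rival (7 reviewers):
Alpha vs Eta: 0 for Alpha, 7 for Eta — Eta by 7–0.
Alpha–Tau: Tau 4–3.
Alpha vs Kappa: Alpha is ranked higher on 2 ballots, Kappa on 5. Kappa wins 5–2.
Alpha beats no one; loses to Eta, Tau, Kappa — 0 pairwise wins.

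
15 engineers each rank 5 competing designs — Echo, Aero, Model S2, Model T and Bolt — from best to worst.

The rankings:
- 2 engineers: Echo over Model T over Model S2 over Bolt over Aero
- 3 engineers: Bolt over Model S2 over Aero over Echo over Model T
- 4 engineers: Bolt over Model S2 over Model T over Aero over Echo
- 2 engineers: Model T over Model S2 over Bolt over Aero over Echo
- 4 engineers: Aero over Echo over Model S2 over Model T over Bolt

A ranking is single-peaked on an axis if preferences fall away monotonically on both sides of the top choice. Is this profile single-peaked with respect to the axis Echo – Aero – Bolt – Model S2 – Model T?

no

Axis positions: Echo=1, Aero=2, Bolt=3, Model S2=4, Model T=5.
Group 1: ranking walks positions 1-5-4-3-2; Model T is ranked above Aero even though Aero lies between Model T and the peak Echo on the axis — preferences dip and rise again. Not single-peaked.
Group 2 (peak Bolt at position 3): ranking walks positions 3-4-2-1-5, expanding outward from the peak — single-peaked.
Group 3 (peak Bolt at position 3): ranking walks positions 3-4-5-2-1, expanding outward from the peak — single-peaked.
Group 4 (peak Model T at position 5): ranking walks positions 5-4-3-2-1, expanding outward from the peak — single-peaked.
Group 5: ranking walks positions 2-1-4-5-3; Model S2 is ranked above Bolt even though Bolt lies between Model S2 and the peak Aero on the axis — preferences dip and rise again. Not single-peaked.
Group 1 violates single-peakedness, so the profile is not single-peaked on this axis.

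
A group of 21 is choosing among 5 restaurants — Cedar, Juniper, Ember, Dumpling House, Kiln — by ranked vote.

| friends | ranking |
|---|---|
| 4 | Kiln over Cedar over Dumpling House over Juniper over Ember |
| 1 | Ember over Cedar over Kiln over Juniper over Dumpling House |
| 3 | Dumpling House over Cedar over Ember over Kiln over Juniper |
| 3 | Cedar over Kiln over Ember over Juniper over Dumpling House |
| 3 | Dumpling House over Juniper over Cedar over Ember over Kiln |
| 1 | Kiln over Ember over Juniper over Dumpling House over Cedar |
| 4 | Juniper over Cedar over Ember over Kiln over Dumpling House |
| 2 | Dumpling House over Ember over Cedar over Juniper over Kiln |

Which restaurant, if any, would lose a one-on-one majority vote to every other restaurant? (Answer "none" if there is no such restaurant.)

Head-to-head results (21 friends):
Cedar vs Juniper: 4+1+3+3+2 = 13 for Cedar, 8 for Juniper — Cedar by 13–8.
Cedar–Ember: Cedar 17–4.
Cedar vs Dumpling House: Cedar wins 12–9.
Cedar vs Kiln: Cedar wins 16–5.
Juniper vs Ember: Juniper wins 11–10.
Juniper–Dumpling House: Dumpling House 12–9.
Juniper vs Kiln: Kiln wins 12–9.
Ember vs Dumpling House: 1+3+1+4 = 9 for Ember, 12 for Dumpling House — Dumpling House by 12–9.
Ember–Kiln: Ember 13–8.
Dumpling House vs Kiln: Kiln, 13–8.
Every restaurant wins at least one matchup (Cedar beats Juniper; Juniper beats Ember; Ember beats Kiln; Dumpling House beats Juniper; Kiln beats Juniper), so there is no Condorcet loser.

none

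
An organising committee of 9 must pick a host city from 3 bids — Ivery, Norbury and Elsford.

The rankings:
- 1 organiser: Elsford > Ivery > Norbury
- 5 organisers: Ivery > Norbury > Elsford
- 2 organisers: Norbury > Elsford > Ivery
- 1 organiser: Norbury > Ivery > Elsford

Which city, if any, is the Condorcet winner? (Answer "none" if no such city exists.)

Ivery

Pairwise majorities:
Ivery vs Norbury: Ivery wins 6–3.
Ivery vs Elsford: Ivery, 6–3.
Norbury vs Elsford: Norbury wins 8–1.
Ivery wins every pairwise contest, so Ivery is the Condorcet winner.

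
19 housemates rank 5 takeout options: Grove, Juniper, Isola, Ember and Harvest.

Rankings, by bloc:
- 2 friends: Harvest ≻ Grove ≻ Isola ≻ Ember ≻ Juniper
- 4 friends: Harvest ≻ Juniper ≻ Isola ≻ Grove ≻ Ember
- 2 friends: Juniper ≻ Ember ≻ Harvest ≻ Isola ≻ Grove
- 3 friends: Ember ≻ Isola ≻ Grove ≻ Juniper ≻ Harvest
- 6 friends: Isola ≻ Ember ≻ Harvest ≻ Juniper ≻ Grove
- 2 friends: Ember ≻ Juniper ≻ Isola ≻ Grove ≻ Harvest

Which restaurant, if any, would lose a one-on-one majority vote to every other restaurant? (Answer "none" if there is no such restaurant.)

Pairwise majorities:
Grove–Juniper: Juniper 14–5.
Grove vs Isola: Isola wins 17–2.
Grove vs Ember: 6 to 13, Ember.
Grove vs Harvest: 5 to 14, Harvest.
Juniper vs Isola: Isola, 11–8.
Juniper vs Ember: Juniper is ranked higher on 4+2 = 6 ballots, Ember on 13. Ember wins 13–6.
Juniper vs Harvest: Juniper is ranked higher on 2+3+2 = 7 ballots, Harvest on 12. Harvest wins 12–7.
Isola vs Ember: 12 to 7, Isola.
Isola vs Harvest: Isola preferred on 3+6+2 = 11 ballots; Isola wins 11–8.
Ember vs Harvest: Ember wins 13–6.
Only Grove has no wins; Grove is the Condorcet loser.

Grove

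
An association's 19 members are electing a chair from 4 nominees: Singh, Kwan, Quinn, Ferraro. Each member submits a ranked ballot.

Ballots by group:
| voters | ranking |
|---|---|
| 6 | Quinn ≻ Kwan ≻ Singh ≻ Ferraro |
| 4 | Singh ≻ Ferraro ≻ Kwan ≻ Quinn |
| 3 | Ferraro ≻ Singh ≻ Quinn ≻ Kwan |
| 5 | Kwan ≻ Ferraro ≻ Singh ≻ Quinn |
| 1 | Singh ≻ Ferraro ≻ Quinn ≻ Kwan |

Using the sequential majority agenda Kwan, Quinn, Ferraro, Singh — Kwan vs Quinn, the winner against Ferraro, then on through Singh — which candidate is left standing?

Round 1: Kwan vs Quinn — 9–10, Quinn advances.
Round 2: Quinn vs Ferraro — 6–13, Ferraro advances.
Round 3: Ferraro vs Singh — 8–11, Singh advances.
Singh survives the agenda.

Singh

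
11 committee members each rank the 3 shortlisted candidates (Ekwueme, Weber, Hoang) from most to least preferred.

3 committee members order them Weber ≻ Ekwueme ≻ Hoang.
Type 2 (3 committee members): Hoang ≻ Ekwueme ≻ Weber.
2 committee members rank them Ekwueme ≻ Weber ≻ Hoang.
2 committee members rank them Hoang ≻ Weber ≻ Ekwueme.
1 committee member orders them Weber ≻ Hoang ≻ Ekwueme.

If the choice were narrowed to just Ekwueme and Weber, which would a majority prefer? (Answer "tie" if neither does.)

Ballots ranking Ekwueme above Weber: 3 + 2 = 5.
Ballots ranking Weber above Ekwueme: 11 − 5 = 6.
Weber wins the head-to-head 6–5.

Weber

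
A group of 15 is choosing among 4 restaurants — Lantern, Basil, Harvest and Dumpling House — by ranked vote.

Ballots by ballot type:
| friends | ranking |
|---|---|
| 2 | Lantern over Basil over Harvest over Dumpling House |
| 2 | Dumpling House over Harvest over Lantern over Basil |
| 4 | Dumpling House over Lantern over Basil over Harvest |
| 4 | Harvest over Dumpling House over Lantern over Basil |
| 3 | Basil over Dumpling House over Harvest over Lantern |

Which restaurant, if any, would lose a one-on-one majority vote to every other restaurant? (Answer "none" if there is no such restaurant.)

none

Head-to-head results (15 friends):
Lantern vs Basil: 12 to 3, Lantern.
Lantern vs Harvest: Harvest, 9–6.
Lantern vs Dumpling House: 2 to 13, Dumpling House.
Basil–Harvest: Basil 9–6.
Basil vs Dumpling House: Dumpling House, 10–5.
Harvest vs Dumpling House: 6 to 9, Dumpling House.
Each restaurant has at least one pairwise win (Lantern beats Basil; Basil beats Harvest; Harvest beats Lantern; Dumpling House beats Lantern) — no Condorcet loser.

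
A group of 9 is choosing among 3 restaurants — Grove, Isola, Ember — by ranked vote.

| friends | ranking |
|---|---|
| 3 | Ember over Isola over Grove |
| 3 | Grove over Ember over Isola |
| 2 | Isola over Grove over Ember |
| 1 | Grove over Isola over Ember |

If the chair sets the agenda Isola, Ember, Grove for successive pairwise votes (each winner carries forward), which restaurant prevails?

Grove

Round 1: Isola vs Ember — 3–6, Ember advances.
Round 2: Ember vs Grove — 3–6, Grove advances.
Grove survives the agenda.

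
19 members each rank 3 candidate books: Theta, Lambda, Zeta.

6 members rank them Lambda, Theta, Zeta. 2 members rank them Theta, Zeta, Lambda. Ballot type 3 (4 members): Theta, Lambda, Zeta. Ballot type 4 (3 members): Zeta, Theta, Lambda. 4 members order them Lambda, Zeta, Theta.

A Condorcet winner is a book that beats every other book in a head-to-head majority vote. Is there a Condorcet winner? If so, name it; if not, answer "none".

Head-to-head results (19 members):
Theta vs Lambda: Theta preferred on 2+4+3 = 9 ballots; Lambda wins 10–9.
Theta vs Zeta: 6+2+4 = 12 for Theta, 7 for Zeta — Theta by 12–7.
Lambda vs Zeta: 14 to 5, Lambda.
Lambda defeats every rival head-to-head and is the Condorcet winner.

Lambda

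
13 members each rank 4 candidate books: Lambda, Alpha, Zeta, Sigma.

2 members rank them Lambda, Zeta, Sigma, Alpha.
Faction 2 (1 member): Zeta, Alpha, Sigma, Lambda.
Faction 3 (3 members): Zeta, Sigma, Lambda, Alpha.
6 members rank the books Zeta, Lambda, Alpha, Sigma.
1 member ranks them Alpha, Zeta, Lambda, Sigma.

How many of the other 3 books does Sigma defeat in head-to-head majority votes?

Sigma against each rival (13 members):
Sigma vs Lambda: Lambda wins 9–4.
Sigma vs Alpha: Sigma is ranked higher on 2+3 = 5 ballots, Alpha on 8. Alpha wins 8–5.
Sigma–Zeta: Zeta 13–0.
Sigma beats no one; loses to Lambda, Alpha, Zeta — 0 pairwise wins.

0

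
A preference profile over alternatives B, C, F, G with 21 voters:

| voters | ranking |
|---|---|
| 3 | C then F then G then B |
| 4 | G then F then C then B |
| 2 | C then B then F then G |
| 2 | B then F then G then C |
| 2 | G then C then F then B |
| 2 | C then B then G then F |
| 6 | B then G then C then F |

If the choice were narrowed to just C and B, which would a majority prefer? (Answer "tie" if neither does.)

Ballots ranking C above B: 3 + 4 + 2 + 2 + 2 = 13.
Ballots ranking B above C: 21 − 13 = 8.
C wins the head-to-head 13–8.

C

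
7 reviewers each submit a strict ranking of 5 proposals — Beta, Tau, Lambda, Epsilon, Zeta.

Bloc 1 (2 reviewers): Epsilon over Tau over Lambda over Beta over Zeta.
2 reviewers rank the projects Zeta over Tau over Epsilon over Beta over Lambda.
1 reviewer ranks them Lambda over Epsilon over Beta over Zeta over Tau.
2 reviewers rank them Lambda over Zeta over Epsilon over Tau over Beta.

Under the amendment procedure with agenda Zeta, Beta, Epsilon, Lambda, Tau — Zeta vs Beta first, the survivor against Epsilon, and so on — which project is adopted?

Tau

Round 1: Zeta vs Beta — 4–3, Zeta advances.
Round 2: Zeta vs Epsilon — 4–3, Zeta advances.
Round 3: Zeta vs Lambda — 2–5, Lambda advances.
Round 4: Lambda vs Tau — 3–4, Tau advances.
The agenda winner is Tau.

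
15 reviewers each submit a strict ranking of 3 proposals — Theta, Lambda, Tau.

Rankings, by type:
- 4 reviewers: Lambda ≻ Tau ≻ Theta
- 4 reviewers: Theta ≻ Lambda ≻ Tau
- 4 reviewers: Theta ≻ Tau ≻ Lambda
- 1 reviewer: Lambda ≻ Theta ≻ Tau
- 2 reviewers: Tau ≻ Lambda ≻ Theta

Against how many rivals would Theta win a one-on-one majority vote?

Theta against each rival (15 reviewers):
Theta–Lambda: Theta 8–7.
Theta vs Tau: Theta, 9–6.
Theta beats Lambda, Tau — 2 pairwise wins.

2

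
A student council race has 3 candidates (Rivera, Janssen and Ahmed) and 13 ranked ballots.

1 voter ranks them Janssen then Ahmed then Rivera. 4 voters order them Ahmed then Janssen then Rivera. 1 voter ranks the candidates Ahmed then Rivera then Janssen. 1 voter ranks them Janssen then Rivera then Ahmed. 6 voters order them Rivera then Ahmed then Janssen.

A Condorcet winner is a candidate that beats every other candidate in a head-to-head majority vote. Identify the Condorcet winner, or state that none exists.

Rivera

Head-to-head results (13 voters):
Rivera vs Janssen: 1+6 = 7 for Rivera, 6 for Janssen — Rivera by 7–6.
Rivera vs Ahmed: Rivera preferred on 1+6 = 7 ballots; Rivera wins 7–6.
Janssen vs Ahmed: Janssen preferred on 1+1 = 2 ballots; Ahmed wins 11–2.
Rivera defeats every rival head-to-head and is the Condorcet winner.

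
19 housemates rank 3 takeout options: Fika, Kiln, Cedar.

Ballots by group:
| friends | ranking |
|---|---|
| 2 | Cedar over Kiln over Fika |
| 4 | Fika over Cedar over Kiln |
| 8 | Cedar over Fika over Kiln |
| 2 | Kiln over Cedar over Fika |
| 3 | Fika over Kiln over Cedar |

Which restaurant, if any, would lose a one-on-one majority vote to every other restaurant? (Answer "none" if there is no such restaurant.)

Head-to-head results (19 friends):
Fika vs Kiln: Fika is ranked higher on 4+8+3 = 15 ballots, Kiln on 4. Fika wins 15–4.
Fika vs Cedar: 4+3 = 7 for Fika, 12 for Cedar — Cedar by 12–7.
Kiln vs Cedar: Kiln is ranked higher on 2+3 = 5 ballots, Cedar on 14. Cedar wins 14–5.
Kiln loses to every other restaurant — it is the Condorcet loser.

Kiln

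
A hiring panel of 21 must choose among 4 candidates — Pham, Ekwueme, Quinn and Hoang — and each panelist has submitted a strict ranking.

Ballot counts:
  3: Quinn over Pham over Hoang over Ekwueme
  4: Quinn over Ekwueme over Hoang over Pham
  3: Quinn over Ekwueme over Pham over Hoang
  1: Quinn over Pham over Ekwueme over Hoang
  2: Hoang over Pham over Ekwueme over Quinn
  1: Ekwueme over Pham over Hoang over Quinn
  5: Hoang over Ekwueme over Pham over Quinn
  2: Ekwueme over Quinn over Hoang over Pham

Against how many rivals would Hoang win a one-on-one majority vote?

1

Hoang against each rival (21 committee members):
Hoang–Pham: Hoang 13–8.
Hoang vs Ekwueme: Hoang preferred on 3+2+5 = 10 ballots; Ekwueme wins 11–10.
Hoang–Quinn: Quinn 13–8.
Hoang beats Pham; loses to Ekwueme, Quinn — 1 pairwise win.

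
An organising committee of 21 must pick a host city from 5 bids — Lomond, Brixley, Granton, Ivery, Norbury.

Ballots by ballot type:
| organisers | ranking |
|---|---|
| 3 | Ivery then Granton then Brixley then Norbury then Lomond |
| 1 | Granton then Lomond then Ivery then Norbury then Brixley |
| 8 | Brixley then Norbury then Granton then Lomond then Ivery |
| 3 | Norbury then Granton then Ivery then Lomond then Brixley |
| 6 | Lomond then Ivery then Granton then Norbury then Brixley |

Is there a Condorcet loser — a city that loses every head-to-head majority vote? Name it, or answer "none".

none

Head-to-head results (21 organisers):
Lomond vs Brixley: 10 to 11, Brixley.
Lomond vs Granton: 6 to 15, Granton.
Lomond vs Ivery: Lomond, 15–6.
Lomond vs Norbury: 7 to 14, Norbury.
Brixley–Granton: Granton 13–8.
Brixley vs Ivery: 8 to 13, Ivery.
Brixley vs Norbury: Brixley wins 11–10.
Granton vs Ivery: 12 to 9, Granton.
Granton vs Norbury: Norbury, 11–10.
Ivery vs Norbury: Ivery preferred on 3+1+6 = 10 ballots; Norbury wins 11–10.
Each city has at least one pairwise win (Lomond beats Ivery; Brixley beats Lomond; Granton beats Lomond; Ivery beats Brixley; Norbury beats Lomond) — no Condorcet loser.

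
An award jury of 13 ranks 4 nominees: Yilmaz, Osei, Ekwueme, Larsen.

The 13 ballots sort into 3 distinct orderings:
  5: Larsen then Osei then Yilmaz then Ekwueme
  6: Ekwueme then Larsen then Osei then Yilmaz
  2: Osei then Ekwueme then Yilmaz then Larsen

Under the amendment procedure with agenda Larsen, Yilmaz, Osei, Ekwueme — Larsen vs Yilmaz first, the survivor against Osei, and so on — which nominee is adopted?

Ekwueme

Round 1: Larsen vs Yilmaz — 11–2, Larsen advances.
Round 2: Larsen vs Osei — 11–2, Larsen advances.
Round 3: Larsen vs Ekwueme — 5–8, Ekwueme advances.
The agenda winner is Ekwueme.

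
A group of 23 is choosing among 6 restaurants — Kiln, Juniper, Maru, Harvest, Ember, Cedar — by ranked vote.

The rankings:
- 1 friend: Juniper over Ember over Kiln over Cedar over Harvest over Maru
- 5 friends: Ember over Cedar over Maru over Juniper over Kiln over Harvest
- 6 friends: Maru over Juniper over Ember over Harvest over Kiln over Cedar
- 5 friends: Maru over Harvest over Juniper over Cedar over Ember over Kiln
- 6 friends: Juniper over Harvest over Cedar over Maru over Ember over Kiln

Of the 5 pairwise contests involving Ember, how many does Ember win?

3

Ember against each rival (23 friends):
Ember vs Kiln: Ember, 23–0.
Ember vs Juniper: Ember is ranked higher on 5 ballots, Juniper on 18. Juniper wins 18–5.
Ember vs Maru: Maru, 17–6.
Ember–Harvest: Ember 12–11.
Ember vs Cedar: Ember is ranked higher on 1+5+6 = 12 ballots, Cedar on 11. Ember wins 12–11.
Ember beats Kiln, Harvest, Cedar; loses to Juniper, Maru — 3 pairwise wins.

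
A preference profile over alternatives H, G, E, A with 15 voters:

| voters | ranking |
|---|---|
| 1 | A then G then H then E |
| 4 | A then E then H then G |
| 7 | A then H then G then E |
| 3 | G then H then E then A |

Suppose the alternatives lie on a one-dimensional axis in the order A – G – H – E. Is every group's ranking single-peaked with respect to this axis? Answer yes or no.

no

Axis positions: A=1, G=2, H=3, E=4.
Group 1 (peak A at position 1): ranking walks positions 1-2-3-4, expanding outward from the peak — single-peaked.
Group 2: ranking walks positions 1-4-3-2; E is ranked above G even though G lies between E and the peak A on the axis — preferences dip and rise again. Not single-peaked.
Group 3: ranking walks positions 1-3-2-4; H is ranked above G even though G lies between H and the peak A on the axis — preferences dip and rise again. Not single-peaked.
Group 4 (peak G at position 2): ranking walks positions 2-3-4-1, expanding outward from the peak — single-peaked.
Group 2 violates single-peakedness, so the profile is not single-peaked on this axis.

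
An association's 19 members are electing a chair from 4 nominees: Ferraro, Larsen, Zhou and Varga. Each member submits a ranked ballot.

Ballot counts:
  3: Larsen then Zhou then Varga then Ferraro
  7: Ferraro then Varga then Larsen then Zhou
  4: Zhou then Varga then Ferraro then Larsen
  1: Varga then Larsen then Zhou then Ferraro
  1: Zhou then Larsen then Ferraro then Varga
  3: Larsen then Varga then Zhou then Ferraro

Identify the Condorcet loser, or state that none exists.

Head-to-head results (19 voters):
Ferraro vs Larsen: Ferraro is ranked higher on 7+4 = 11 ballots, Larsen on 8. Ferraro wins 11–8.
Ferraro vs Zhou: Ferraro preferred on 7 ballots; Zhou wins 12–7.
Ferraro vs Varga: Varga wins 11–8.
Larsen–Zhou: Larsen 14–5.
Larsen–Varga: Varga 12–7.
Zhou vs Varga: Varga wins 11–8.
No candidate is winless: Ferraro beats Larsen; Larsen beats Zhou; Zhou beats Ferraro; Varga beats Ferraro. There is no Condorcet loser.

none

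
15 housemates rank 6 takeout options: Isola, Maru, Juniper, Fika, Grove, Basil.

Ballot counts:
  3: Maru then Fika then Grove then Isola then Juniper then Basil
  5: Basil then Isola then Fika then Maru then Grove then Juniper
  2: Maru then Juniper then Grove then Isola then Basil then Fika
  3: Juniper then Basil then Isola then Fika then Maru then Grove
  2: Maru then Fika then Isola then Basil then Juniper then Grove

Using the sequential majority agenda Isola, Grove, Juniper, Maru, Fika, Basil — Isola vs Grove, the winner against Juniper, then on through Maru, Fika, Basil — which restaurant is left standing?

Basil

Round 1: Isola vs Grove — 10–5, Isola advances.
Round 2: Isola vs Juniper — 10–5, Isola advances.
Round 3: Isola vs Maru — 8–7, Isola advances.
Round 4: Isola vs Fika — 10–5, Isola advances.
Round 5: Isola vs Basil — 7–8, Basil advances.
Basil survives the agenda.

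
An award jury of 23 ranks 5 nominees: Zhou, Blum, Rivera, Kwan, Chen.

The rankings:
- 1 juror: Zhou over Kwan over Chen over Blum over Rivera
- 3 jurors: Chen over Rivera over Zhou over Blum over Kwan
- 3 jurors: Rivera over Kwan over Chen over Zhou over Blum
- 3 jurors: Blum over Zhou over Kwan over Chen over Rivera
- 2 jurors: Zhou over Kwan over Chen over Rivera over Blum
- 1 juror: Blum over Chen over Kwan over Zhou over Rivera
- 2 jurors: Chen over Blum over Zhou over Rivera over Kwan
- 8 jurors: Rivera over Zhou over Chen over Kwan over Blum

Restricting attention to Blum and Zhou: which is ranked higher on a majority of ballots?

Ballots ranking Blum above Zhou: 3 + 1 + 2 = 6.
Ballots ranking Zhou above Blum: 23 − 6 = 17.
Zhou wins the head-to-head 17–6.

Zhou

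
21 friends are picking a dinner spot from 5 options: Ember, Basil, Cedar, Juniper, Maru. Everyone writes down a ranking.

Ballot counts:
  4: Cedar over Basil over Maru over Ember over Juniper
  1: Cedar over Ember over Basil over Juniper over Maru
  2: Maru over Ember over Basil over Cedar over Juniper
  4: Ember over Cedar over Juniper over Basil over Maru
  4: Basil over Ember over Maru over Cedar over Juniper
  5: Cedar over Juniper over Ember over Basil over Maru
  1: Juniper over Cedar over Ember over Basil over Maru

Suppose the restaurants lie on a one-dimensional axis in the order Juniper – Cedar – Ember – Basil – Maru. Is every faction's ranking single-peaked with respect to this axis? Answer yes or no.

no

Axis positions: Juniper=1, Cedar=2, Ember=3, Basil=4, Maru=5.
Faction 1: ranking walks positions 2-4-5-3-1; Basil is ranked above Ember even though Ember lies between Basil and the peak Cedar on the axis — preferences dip and rise again. Not single-peaked.
Faction 2 (peak Cedar at position 2): ranking walks positions 2-3-4-1-5, expanding outward from the peak — single-peaked.
Faction 3: ranking walks positions 5-3-4-2-1; Ember is ranked above Basil even though Basil lies between Ember and the peak Maru on the axis — preferences dip and rise again. Not single-peaked.
Faction 4 (peak Ember at position 3): ranking walks positions 3-2-1-4-5, expanding outward from the peak — single-peaked.
Faction 5 (peak Basil at position 4): ranking walks positions 4-3-5-2-1, expanding outward from the peak — single-peaked.
Faction 6 (peak Cedar at position 2): ranking walks positions 2-1-3-4-5, expanding outward from the peak — single-peaked.
Faction 7 (peak Juniper at position 1): ranking walks positions 1-2-3-4-5, expanding outward from the peak — single-peaked.
Faction 1 violates single-peakedness, so the profile is not single-peaked on this axis.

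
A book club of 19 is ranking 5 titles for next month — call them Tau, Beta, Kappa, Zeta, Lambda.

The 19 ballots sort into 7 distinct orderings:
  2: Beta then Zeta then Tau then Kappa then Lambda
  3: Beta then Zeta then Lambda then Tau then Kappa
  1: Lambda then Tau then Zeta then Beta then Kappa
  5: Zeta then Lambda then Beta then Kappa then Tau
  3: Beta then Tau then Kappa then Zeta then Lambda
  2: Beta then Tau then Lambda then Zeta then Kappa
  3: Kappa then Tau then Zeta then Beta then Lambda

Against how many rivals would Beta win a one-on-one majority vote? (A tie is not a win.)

4

Beta against each rival (19 members):
Beta vs Tau: Beta wins 15–4.
Beta–Kappa: Beta 16–3.
Beta vs Zeta: Beta, 10–9.
Beta vs Lambda: 13 to 6, Beta.
Beta beats Tau, Kappa, Zeta, Lambda — 4 pairwise wins.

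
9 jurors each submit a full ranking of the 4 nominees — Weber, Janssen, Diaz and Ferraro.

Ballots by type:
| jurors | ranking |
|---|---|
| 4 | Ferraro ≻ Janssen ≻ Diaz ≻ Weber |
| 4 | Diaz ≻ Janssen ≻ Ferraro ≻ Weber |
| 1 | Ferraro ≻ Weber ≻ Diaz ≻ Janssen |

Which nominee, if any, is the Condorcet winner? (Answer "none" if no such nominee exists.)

Check each pair by majority over 9 ballots:
Weber vs Janssen: Janssen wins 8–1.
Weber vs Diaz: Diaz wins 8–1.
Weber vs Ferraro: 0 for Weber, 9 for Ferraro — Ferraro by 9–0.
Janssen vs Diaz: Janssen preferred on 4 ballots; Diaz wins 5–4.
Janssen vs Ferraro: 4 to 5, Ferraro.
Diaz vs Ferraro: Ferraro, 5–4.
Only Ferraro has no losses; Ferraro is the Condorcet winner.

Ferraro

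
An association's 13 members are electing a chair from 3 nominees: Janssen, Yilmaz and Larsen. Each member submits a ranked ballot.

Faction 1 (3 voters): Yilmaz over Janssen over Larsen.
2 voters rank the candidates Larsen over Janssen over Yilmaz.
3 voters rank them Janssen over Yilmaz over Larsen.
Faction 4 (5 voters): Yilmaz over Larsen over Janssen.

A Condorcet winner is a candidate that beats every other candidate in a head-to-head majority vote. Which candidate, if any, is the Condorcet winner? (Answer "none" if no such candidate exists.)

Yilmaz

Check each pair by majority over 13 ballots:
Janssen–Yilmaz: Yilmaz 8–5.
Janssen–Larsen: Larsen 7–6.
Yilmaz vs Larsen: Yilmaz wins 11–2.
Yilmaz wins every pairwise contest, so Yilmaz is the Condorcet winner.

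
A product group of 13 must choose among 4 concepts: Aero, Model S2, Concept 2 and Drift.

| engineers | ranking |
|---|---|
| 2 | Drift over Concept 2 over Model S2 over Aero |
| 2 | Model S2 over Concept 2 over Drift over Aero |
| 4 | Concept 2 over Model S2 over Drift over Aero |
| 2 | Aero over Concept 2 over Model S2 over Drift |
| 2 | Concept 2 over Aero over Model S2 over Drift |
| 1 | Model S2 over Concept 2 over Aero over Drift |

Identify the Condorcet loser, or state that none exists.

Aero

Pairwise majorities:
Aero vs Model S2: Aero is ranked higher on 2+2 = 4 ballots, Model S2 on 9. Model S2 wins 9–4.
Aero vs Concept 2: 2 to 11, Concept 2.
Aero vs Drift: Aero preferred on 2+2+1 = 5 ballots; Drift wins 8–5.
Model S2 vs Concept 2: Model S2 is ranked higher on 2+1 = 3 ballots, Concept 2 on 10. Concept 2 wins 10–3.
Model S2 vs Drift: Model S2 preferred on 2+4+2+2+1 = 11 ballots; Model S2 wins 11–2.
Concept 2 vs Drift: Concept 2, 11–2.
Aero loses to every other design — it is the Condorcet loser.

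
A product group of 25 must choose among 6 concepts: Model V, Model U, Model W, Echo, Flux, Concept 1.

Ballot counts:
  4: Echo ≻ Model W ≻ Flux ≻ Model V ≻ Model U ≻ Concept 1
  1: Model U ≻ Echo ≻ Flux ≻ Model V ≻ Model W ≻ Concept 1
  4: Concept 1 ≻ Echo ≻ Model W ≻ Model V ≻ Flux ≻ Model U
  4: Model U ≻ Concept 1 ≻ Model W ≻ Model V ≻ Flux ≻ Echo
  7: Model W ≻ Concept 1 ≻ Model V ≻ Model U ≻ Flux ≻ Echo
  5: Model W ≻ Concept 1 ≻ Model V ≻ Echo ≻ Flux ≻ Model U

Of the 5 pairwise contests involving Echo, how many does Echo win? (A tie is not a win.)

2

Echo against each rival (25 engineers):
Echo vs Model V: 9 to 16, Model V.
Echo vs Model U: Echo wins 13–12.
Echo vs Model W: Echo preferred on 4+1+4 = 9 ballots; Model W wins 16–9.
Echo vs Flux: 4+1+4+5 = 14 for Echo, 11 for Flux — Echo by 14–11.
Echo–Concept 1: Concept 1 20–5.
Echo beats Model U, Flux; loses to Model V, Model W, Concept 1 — 2 pairwise wins.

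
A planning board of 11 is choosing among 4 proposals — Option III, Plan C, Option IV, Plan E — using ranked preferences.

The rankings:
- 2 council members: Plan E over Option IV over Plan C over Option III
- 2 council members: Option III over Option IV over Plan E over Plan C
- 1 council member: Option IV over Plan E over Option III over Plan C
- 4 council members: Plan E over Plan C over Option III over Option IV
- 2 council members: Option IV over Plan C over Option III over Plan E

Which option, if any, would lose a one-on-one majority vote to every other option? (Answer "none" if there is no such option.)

Pairwise majorities:
Option III vs Plan C: Plan C wins 8–3.
Option III vs Option IV: 6 to 5, Option III.
Option III vs Plan E: Option III preferred on 2+2 = 4 ballots; Plan E wins 7–4.
Plan C vs Option IV: Plan C is ranked higher on 4 ballots, Option IV on 7. Option IV wins 7–4.
Plan C vs Plan E: Plan E, 9–2.
Option IV vs Plan E: 2+1+2 = 5 for Option IV, 6 for Plan E — Plan E by 6–5.
Every option wins at least one matchup (Option III beats Option IV; Plan C beats Option III; Option IV beats Plan C; Plan E beats Option III), so there is no Condorcet loser.

none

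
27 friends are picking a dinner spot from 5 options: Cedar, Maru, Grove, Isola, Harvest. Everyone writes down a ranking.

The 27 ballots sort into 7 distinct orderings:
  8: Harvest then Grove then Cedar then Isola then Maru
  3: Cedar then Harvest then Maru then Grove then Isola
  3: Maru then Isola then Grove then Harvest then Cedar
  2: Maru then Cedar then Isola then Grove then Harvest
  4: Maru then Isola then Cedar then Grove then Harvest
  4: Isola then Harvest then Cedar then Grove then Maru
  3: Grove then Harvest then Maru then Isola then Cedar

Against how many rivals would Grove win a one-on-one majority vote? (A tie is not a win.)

3

Grove against each rival (27 friends):
Grove vs Cedar: 8+3+3 = 14 for Grove, 13 for Cedar — Grove by 14–13.
Grove vs Maru: Grove wins 15–12.
Grove vs Isola: Grove wins 14–13.
Grove–Harvest: Harvest 15–12.
Grove beats Cedar, Maru, Isola; loses to Harvest — 3 pairwise wins.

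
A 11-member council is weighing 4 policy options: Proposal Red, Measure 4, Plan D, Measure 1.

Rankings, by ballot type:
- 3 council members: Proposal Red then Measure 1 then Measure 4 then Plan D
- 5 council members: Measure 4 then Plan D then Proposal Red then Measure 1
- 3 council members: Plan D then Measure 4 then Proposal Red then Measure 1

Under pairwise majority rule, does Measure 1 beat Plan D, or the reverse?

Plan D

Ballots ranking Measure 1 above Plan D: 3.
Ballots ranking Plan D above Measure 1: 11 − 3 = 8.
Plan D wins the head-to-head 8–3.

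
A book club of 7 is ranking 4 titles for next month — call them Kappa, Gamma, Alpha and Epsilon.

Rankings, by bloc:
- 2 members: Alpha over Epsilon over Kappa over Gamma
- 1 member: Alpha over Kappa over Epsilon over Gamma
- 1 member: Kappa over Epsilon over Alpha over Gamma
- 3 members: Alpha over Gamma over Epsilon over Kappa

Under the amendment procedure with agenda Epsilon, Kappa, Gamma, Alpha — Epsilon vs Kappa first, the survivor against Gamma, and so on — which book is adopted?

Alpha

Round 1: Epsilon vs Kappa — 5–2, Epsilon advances.
Round 2: Epsilon vs Gamma — 4–3, Epsilon advances.
Round 3: Epsilon vs Alpha — 1–6, Alpha advances.
Alpha survives the agenda.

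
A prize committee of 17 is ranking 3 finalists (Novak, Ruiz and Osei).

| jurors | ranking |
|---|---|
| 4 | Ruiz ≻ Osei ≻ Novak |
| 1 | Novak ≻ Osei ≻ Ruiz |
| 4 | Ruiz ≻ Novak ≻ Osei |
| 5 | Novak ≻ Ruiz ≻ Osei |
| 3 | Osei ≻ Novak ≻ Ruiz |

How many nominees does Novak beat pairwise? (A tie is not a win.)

Novak against each rival (17 jurors):
Novak vs Ruiz: Novak, 9–8.
Novak vs Osei: Novak is ranked higher on 1+4+5 = 10 ballots, Osei on 7. Novak wins 10–7.
Novak beats Ruiz, Osei — 2 pairwise wins.

2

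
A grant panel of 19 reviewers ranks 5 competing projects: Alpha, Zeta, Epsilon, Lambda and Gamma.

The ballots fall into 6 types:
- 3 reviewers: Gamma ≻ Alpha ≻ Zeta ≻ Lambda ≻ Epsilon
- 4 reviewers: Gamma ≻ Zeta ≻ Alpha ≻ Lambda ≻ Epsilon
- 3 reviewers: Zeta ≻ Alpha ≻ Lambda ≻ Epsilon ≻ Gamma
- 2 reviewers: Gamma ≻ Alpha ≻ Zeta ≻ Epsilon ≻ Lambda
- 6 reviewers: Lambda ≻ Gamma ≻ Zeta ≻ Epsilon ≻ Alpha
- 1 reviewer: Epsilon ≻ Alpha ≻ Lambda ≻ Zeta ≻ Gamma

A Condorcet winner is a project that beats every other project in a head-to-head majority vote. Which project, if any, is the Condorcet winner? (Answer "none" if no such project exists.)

none

Check each pair by majority over 19 ballots:
Alpha vs Zeta: Alpha preferred on 3+2+1 = 6 ballots; Zeta wins 13–6.
Alpha vs Epsilon: Alpha wins 12–7.
Alpha vs Lambda: Alpha is ranked higher on 3+4+3+2+1 = 13 ballots, Lambda on 6. Alpha wins 13–6.
Alpha vs Gamma: Gamma wins 15–4.
Zeta vs Epsilon: 18 to 1, Zeta.
Zeta vs Lambda: 12 to 7, Zeta.
Zeta vs Gamma: Gamma wins 15–4.
Epsilon vs Lambda: 3 to 16, Lambda.
Epsilon–Gamma: Gamma 15–4.
Lambda vs Gamma: Lambda preferred on 3+6+1 = 10 ballots; Lambda wins 10–9.
Every project loses at least once (Alpha loses to Zeta; Zeta loses to Gamma; Epsilon loses to Alpha; Lambda loses to Alpha; Gamma loses to Lambda). The majority relation contains the cycle Alpha → Lambda → Gamma → Alpha, so there is no Condorcet winner.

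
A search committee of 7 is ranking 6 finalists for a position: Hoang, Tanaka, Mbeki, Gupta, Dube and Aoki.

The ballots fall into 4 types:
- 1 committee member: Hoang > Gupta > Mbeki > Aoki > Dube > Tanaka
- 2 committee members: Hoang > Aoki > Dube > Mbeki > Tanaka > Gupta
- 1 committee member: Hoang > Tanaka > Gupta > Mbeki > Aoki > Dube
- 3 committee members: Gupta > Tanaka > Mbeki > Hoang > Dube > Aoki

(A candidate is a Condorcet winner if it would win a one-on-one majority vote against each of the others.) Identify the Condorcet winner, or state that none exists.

Pairwise majorities:
Hoang vs Tanaka: Hoang wins 4–3.
Hoang–Mbeki: Hoang 4–3.
Hoang–Gupta: Hoang 4–3.
Hoang vs Dube: Hoang, 7–0.
Hoang–Aoki: Hoang 7–0.
Tanaka–Mbeki: Tanaka 4–3.
Tanaka vs Gupta: Gupta wins 4–3.
Tanaka vs Dube: Tanaka, 4–3.
Tanaka vs Aoki: Tanaka wins 4–3.
Mbeki–Gupta: Gupta 5–2.
Mbeki vs Dube: Mbeki, 5–2.
Mbeki–Aoki: Mbeki 5–2.
Gupta vs Dube: Gupta wins 5–2.
Gupta vs Aoki: Gupta, 5–2.
Dube vs Aoki: Aoki wins 4–3.
Hoang defeats every rival head-to-head and is the Condorcet winner.

Hoang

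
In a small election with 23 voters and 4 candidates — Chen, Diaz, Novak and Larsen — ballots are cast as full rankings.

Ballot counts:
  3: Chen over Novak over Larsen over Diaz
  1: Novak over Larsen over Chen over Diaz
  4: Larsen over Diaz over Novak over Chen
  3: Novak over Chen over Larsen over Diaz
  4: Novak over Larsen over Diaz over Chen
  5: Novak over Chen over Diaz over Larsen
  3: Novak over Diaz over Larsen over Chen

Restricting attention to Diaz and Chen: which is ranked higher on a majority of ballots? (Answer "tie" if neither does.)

Ballots ranking Diaz above Chen: 4 + 4 + 3 = 11.
Ballots ranking Chen above Diaz: 23 − 11 = 12.
Chen wins the head-to-head 12–11.

Chen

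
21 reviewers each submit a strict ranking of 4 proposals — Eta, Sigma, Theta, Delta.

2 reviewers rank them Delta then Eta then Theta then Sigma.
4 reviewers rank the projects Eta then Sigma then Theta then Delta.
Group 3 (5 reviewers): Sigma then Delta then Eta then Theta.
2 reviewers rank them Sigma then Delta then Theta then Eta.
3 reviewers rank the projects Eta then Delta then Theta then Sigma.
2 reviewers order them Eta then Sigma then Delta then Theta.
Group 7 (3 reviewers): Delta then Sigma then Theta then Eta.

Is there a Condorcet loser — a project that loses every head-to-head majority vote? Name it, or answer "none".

Pairwise majorities:
Eta vs Sigma: Eta is ranked higher on 2+4+3+2 = 11 ballots, Sigma on 10. Eta wins 11–10.
Eta vs Theta: Eta wins 16–5.
Eta vs Delta: Eta is ranked higher on 4+3+2 = 9 ballots, Delta on 12. Delta wins 12–9.
Sigma vs Theta: 4+5+2+2+3 = 16 for Sigma, 5 for Theta — Sigma by 16–5.
Sigma vs Delta: Sigma, 13–8.
Theta vs Delta: Delta wins 17–4.
Theta is beaten in every head-to-head and is the Condorcet loser.

Theta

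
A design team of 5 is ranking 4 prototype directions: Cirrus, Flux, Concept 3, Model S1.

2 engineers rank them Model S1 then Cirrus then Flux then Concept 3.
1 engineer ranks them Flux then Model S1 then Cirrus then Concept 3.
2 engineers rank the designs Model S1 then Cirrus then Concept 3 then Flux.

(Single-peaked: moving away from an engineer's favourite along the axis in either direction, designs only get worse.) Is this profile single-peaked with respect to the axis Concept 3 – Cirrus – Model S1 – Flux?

yes

Axis positions: Concept 3=1, Cirrus=2, Model S1=3, Flux=4.
Cluster 1 (peak Model S1 at position 3): ranking walks positions 3-2-4-1, expanding outward from the peak — single-peaked.
Cluster 2 (peak Flux at position 4): ranking walks positions 4-3-2-1, expanding outward from the peak — single-peaked.
Cluster 3 (peak Model S1 at position 3): ranking walks positions 3-2-1-4, expanding outward from the peak — single-peaked.
Every ranking is single-peaked on this axis.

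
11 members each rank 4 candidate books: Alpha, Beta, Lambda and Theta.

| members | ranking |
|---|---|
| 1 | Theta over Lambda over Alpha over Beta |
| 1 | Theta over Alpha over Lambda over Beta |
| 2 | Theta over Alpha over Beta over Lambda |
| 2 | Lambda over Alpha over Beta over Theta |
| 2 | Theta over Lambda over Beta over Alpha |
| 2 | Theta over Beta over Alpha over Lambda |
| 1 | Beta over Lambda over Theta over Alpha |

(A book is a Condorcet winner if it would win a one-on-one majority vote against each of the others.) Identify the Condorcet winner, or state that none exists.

Check each pair by majority over 11 ballots:
Alpha vs Beta: Alpha, 6–5.
Alpha vs Lambda: Lambda, 6–5.
Alpha vs Theta: Theta, 9–2.
Beta vs Lambda: Lambda, 6–5.
Beta vs Theta: Theta, 8–3.
Lambda vs Theta: Theta, 8–3.
Only Theta has no losses; Theta is the Condorcet winner.

Theta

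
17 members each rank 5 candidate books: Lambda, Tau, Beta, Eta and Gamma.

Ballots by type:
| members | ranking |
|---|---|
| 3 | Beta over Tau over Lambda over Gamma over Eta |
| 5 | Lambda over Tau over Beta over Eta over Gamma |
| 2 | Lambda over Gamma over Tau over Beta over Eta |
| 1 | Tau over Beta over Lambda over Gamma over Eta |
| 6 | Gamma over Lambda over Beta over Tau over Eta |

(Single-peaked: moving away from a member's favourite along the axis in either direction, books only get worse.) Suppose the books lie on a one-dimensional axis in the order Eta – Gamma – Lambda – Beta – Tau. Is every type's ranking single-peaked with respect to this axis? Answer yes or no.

Axis positions: Eta=1, Gamma=2, Lambda=3, Beta=4, Tau=5.
Type 1 (peak Beta at position 4): ranking walks positions 4-5-3-2-1, expanding outward from the peak — single-peaked.
Type 2: ranking walks positions 3-5-4-1-2; Tau is ranked above Beta even though Beta lies between Tau and the peak Lambda on the axis — preferences dip and rise again. Not single-peaked.
Type 3: ranking walks positions 3-2-5-4-1; Tau is ranked above Beta even though Beta lies between Tau and the peak Lambda on the axis — preferences dip and rise again. Not single-peaked.
Type 4 (peak Tau at position 5): ranking walks positions 5-4-3-2-1, expanding outward from the peak — single-peaked.
Type 5 (peak Gamma at position 2): ranking walks positions 2-3-4-5-1, expanding outward from the peak — single-peaked.
Type 2 violates single-peakedness, so the profile is not single-peaked on this axis.

no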